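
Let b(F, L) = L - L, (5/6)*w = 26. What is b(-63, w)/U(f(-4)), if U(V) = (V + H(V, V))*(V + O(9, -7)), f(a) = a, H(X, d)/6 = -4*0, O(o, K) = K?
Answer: 0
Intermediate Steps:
w = 156/5 (w = (6/5)*26 = 156/5 ≈ 31.200)
H(X, d) = 0 (H(X, d) = 6*(-4*0) = 6*0 = 0)
U(V) = V*(-7 + V) (U(V) = (V + 0)*(V - 7) = V*(-7 + V))
b(F, L) = 0
b(-63, w)/U(f(-4)) = 0/((-4*(-7 - 4))) = 0/((-4*(-11))) = 0/44 = 0*(1/44) = 0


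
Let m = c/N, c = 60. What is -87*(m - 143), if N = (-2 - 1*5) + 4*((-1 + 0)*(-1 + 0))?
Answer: 14181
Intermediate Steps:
N = -3 (N = (-2 - 5) + 4*(-1*(-1)) = -7 + 4*1 = -7 + 4 = -3)
m = -20 (m = 60/(-3) = 60*(-1/3) = -20)
-87*(m - 143) = -87*(-20 - 143) = -87*(-163) = 14181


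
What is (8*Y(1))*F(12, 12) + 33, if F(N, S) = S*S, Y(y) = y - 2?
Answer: -1119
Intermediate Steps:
Y(y) = -2 + y
F(N, S) = S**2
(8*Y(1))*F(12, 12) + 33 = (8*(-2 + 1))*12**2 + 33 = (8*(-1))*144 + 33 = -8*144 + 33 = -1152 + 33 = -1119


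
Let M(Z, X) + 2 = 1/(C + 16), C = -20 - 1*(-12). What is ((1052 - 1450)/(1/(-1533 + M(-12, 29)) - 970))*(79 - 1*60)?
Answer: 46426899/5955319 ≈ 7.7959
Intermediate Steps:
C = -8 (C = -20 + 12 = -8)
M(Z, X) = -15/8 (M(Z, X) = -2 + 1/(-8 + 16) = -2 + 1/8 = -2 + ⅛ = -15/8)
((1052 - 1450)/(1/(-1533 + M(-12, 29)) - 970))*(79 - 1*60) = ((1052 - 1450)/(1/(-1533 - 15/8) - 970))*(79 - 1*60) = (-398/(1/(-12279/8) - 970))*(79 - 60) = -398/(-8/12279 - 970)*19 = -398/(-11910638/12279)*19 = -398*(-12279/11910638)*19 = (2443521/5955319)*19 = 46426899/5955319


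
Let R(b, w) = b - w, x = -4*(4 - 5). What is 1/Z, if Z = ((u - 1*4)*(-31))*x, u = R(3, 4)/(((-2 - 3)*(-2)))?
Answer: 5/2542 ≈ 0.0019670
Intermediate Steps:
x = 4 (x = -4*(-1) = 4)
u = -⅒ (u = (3 - 1*4)/(((-2 - 3)*(-2))) = (3 - 4)/((-5*(-2))) = -1/10 = -1*⅒ = -⅒ ≈ -0.10000)
Z = 2542/5 (Z = ((-⅒ - 1*4)*(-31))*4 = ((-⅒ - 4)*(-31))*4 = -41/10*(-31)*4 = (1271/10)*4 = 2542/5 ≈ 508.40)
1/Z = 1/(2542/5) = 5/2542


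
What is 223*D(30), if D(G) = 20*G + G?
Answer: 140490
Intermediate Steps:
D(G) = 21*G
223*D(30) = 223*(21*30) = 223*630 = 140490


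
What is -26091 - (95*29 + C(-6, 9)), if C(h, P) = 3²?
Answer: -28855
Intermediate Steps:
C(h, P) = 9
-26091 - (95*29 + C(-6, 9)) = -26091 - (95*29 + 9) = -26091 - (2755 + 9) = -26091 - 1*2764 = -26091 - 2764 = -28855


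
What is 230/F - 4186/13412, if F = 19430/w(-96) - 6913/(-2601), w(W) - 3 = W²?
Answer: 1749760888579/36489701722 ≈ 47.952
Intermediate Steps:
w(W) = 3 + W²
F = 38089459/7992873 (F = 19430/(3 + (-96)²) - 6913/(-2601) = 19430/(3 + 9216) - 6913*(-1/2601) = 19430/9219 + 6913/2601 = 38089459/7992873 ≈ 4.7654)
230/F - 4186/13412 = 230/(38089459/7992873) - 4186/13412 = 230*(7992873/38089459) - 4186*1/13412 = 1838360790/38089459 - 299/958 = 1749760888579/36489701722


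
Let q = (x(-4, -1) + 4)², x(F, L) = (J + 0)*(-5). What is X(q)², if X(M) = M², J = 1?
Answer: 1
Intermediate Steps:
x(F, L) = -5 (x(F, L) = (1 + 0)*(-5) = 1*(-5) = -5)
q = 1 (q = (-5 + 4)² = (-1)² = 1)
X(q)² = (1²)² = 1² = 1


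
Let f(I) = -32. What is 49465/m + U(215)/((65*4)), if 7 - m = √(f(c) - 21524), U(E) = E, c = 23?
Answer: 3786855/224692 + 19786*I*√5389/4321 ≈ 16.854 + 336.15*I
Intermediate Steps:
m = 7 - 2*I*√5389 (m = 7 - √(-32 - 21524) = 7 - √(-21556) = 7 - 2*I*√5389 ≈ 7.0 - 146.82*I)
49465/m + U(215)/((65*4)) = 49465/(7 - 2*I*√5389) + 215/((65*4)) = 49465/(7 - 2*I*√5389) + 215/260 = 49465/(7 - 2*I*√5389) + 215*(1/260) = 49465/(7 - 2*I*√5389) + 43/52 = 43/52 + 49465/(7 - 2*I*√5389)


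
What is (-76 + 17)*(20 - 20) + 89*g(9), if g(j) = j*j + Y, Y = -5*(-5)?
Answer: 9434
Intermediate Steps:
Y = 25
g(j) = 25 + j**2 (g(j) = j*j + 25 = j**2 + 25 = 25 + j**2)
(-76 + 17)*(20 - 20) + 89*g(9) = (-76 + 17)*(20 - 20) + 89*(25 + 9**2) = -59*0 + 89*(25 + 81) = 0 + 89*106 = 0 + 9434 = 9434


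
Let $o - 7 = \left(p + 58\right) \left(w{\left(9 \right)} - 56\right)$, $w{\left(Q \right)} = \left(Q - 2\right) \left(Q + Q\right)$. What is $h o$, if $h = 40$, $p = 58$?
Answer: $325080$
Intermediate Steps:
$w{\left(Q \right)} = 2 Q \left(-2 + Q\right)$ ($w{\left(Q \right)} = \left(-2 + Q\right) 2 Q = 2 Q \left(-2 + Q\right)$)
$o = 8127$ ($o = 7 + \left(58 + 58\right) \left(2 \cdot 9 \left(-2 + 9\right) - 56\right) = 7 + 116 \left(2 \cdot 9 \cdot 7 - 56\right) = 7 + 116 \left(126 - 56\right) = 7 + 116 \cdot 70 = 7 + 8120 = 8127$)
$h o = 40 \cdot 8127 = 325080$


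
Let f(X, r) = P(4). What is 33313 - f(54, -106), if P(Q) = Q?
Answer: 33309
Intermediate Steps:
f(X, r) = 4
33313 - f(54, -106) = 33313 - 1*4 = 33313 - 4 = 33309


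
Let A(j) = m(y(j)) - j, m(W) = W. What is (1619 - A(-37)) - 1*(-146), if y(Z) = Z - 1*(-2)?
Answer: 1763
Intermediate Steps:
y(Z) = 2 + Z (y(Z) = Z + 2 = 2 + Z)
A(j) = 2 (A(j) = (2 + j) - j = 2)
(1619 - A(-37)) - 1*(-146) = (1619 - 1*2) - 1*(-146) = (1619 - 2) + 146 = 1617 + 146 = 1763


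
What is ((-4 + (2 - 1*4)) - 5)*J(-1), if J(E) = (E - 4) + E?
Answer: 66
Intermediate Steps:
J(E) = -4 + 2*E (J(E) = (-4 + E) + E = -4 + 2*E)
((-4 + (2 - 1*4)) - 5)*J(-1) = ((-4 + (2 - 1*4)) - 5)*(-4 + 2*(-1)) = ((-4 + (2 - 4)) - 5)*(-4 - 2) = ((-4 - 2) - 5)*(-6) = (-6 - 5)*(-6) = -11*(-6) = 66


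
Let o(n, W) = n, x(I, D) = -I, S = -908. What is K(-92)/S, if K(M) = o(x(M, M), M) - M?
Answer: -46/227 ≈ -0.20264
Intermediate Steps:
K(M) = -2*M (K(M) = -M - M = -2*M)
K(-92)/S = -2*(-92)/(-908) = 184*(-1/908) = -46/227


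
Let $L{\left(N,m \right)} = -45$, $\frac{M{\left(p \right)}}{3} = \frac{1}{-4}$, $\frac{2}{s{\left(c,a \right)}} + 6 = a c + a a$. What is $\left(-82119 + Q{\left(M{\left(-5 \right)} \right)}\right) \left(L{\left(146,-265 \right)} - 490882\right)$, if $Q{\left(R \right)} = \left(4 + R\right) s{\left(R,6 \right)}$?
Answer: $\frac{2056029767912}{51} \approx 4.0314 \cdot 10^{10}$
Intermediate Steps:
$s{\left(c,a \right)} = \frac{2}{-6 + a^{2} + a c}$ ($s{\left(c,a \right)} = \frac{2}{-6 + \left(a c + a a\right)} = \frac{2}{-6 + \left(a c + a^{2}\right)} = \frac{2}{-6 + \left(a^{2} + a c\right)} = \frac{2}{-6 + a^{2} + a c}$)
$M{\left(p \right)} = - \frac{3}{4}$ ($M{\left(p \right)} = \frac{3}{-4} = 3 \left(- \frac{1}{4}\right) = - \frac{3}{4}$)
$Q{\left(R \right)} = \frac{2 \left(4 + R\right)}{30 + 6 R}$ ($Q{\left(R \right)} = \left(4 + R\right) \frac{2}{-6 + 6^{2} + 6 R} = \left(4 + R\right) \frac{2}{-6 + 36 + 6 R} = \left(4 + R\right) \frac{2}{30 + 6 R} = \frac{2 \left(4 + R\right)}{30 + 6 R}$)
$\left(-82119 + Q{\left(M{\left(-5 \right)} \right)}\right) \left(L{\left(146,-265 \right)} - 490882\right) = \left(-82119 + \frac{4 - \frac{3}{4}}{3 \left(5 - \frac{3}{4}\right)}\right) \left(-45 - 490882\right) = \left(-82119 + \frac{1}{3} \frac{1}{\frac{17}{4}} \cdot \frac{13}{4}\right) \left(-490927\right) = \left(-82119 + \frac{1}{3} \cdot \frac{4}{17} \cdot \frac{13}{4}\right) \left(-490927\right) = \left(-82119 + \frac{13}{51}\right) \left(-490927\right) = \left(- \frac{4188056}{51}\right) \left(-490927\right) = \frac{2056029767912}{51}$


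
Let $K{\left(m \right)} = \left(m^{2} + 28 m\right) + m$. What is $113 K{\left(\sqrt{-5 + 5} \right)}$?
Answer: $0$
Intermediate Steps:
$K{\left(m \right)} = m^{2} + 29 m$
$113 K{\left(\sqrt{-5 + 5} \right)} = 113 \sqrt{-5 + 5} \left(29 + \sqrt{-5 + 5}\right) = 113 \sqrt{0} \left(29 + \sqrt{0}\right) = 113 \cdot 0 \left(29 + 0\right) = 113 \cdot 0 \cdot 29 = 113 \cdot 0 = 0$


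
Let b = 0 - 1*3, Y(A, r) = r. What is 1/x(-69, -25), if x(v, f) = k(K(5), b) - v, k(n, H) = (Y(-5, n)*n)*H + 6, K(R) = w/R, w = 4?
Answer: 25/1827 ≈ 0.013684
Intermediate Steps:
K(R) = 4/R
b = -3 (b = 0 - 3 = -3)
k(n, H) = 6 + H*n² (k(n, H) = (n*n)*H + 6 = n²*H + 6 = H*n² + 6 = 6 + H*n²)
x(v, f) = 102/25 - v (x(v, f) = (6 - 3*(4/5)²) - v = (6 - 3*(4*(⅕))²) - v = (6 - 3*(⅘)²) - v = (6 - 3*16/25) - v = (6 - 48/25) - v = 102/25 - v)
1/x(-69, -25) = 1/(102/25 - 1*(-69)) = 1/(102/25 + 69) = 1/(1827/25) = 25/1827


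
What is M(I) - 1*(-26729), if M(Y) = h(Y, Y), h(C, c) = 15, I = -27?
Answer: 26744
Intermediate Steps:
M(Y) = 15
M(I) - 1*(-26729) = 15 - 1*(-26729) = 15 + 26729 = 26744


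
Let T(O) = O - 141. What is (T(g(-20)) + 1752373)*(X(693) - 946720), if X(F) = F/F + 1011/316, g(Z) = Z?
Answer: -131048896130229/79 ≈ -1.6588e+12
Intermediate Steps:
X(F) = 1327/316 (X(F) = 1 + 1011*(1/316) = 1 + 1011/316 = 1327/316)
T(O) = -141 + O
(T(g(-20)) + 1752373)*(X(693) - 946720) = ((-141 - 20) + 1752373)*(1327/316 - 946720) = (-161 + 1752373)*(-299162193/316) = 1752212*(-299162193/316) = -131048896130229/79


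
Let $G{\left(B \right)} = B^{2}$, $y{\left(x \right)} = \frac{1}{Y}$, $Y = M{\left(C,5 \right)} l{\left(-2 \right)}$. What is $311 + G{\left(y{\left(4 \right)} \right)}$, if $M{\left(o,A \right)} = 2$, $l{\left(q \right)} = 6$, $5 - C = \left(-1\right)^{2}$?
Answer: $\frac{44785}{144} \approx 311.01$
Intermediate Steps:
$C = 4$ ($C = 5 - \left(-1\right)^{2} = 5 - 1 = 4$)
$Y = 12$ ($Y = 2 \cdot 6 = 12$)
$y{\left(x \right)} = \frac{1}{12}$
$311 + G{\left(y{\left(4 \right)} \right)} = 311 + \left(\frac{1}{12}\right)^{2} = 311 + \frac{1}{144} = \frac{44785}{144}$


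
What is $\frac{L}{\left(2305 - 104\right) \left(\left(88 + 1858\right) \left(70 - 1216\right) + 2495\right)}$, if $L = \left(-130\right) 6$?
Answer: $\frac{780}{4902993821} \approx 1.5909 \cdot 10^{-7}$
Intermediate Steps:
$L = -780$
$\frac{L}{\left(2305 - 104\right) \left(\left(88 + 1858\right) \left(70 - 1216\right) + 2495\right)} = - \frac{780}{\left(2305 - 104\right) \left(\left(88 + 1858\right) \left(70 - 1216\right) + 2495\right)} = - \frac{780}{2201 \left(1946 \left(-1146\right) + 2495\right)} = - \frac{780}{2201 \left(-2230116 + 2495\right)} = - \frac{780}{2201 \left(-2227621\right)} = - \frac{780}{-4902993821} = \left(-780\right) \left(- \frac{1}{4902993821}\right) = \frac{780}{4902993821}$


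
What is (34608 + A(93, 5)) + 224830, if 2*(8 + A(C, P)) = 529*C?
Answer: 568057/2 ≈ 2.8403e+5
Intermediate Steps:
A(C, P) = -8 + 529*C/2 (A(C, P) = -8 + (529*C)/2 = -8 + 529*C/2)
(34608 + A(93, 5)) + 224830 = (34608 + (-8 + (529/2)*93)) + 224830 = (34608 + (-8 + 49197/2)) + 224830 = (34608 + 49181/2) + 224830 = 118397/2 + 224830 = 568057/2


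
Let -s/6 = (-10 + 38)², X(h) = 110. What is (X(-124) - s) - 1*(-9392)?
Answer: 14206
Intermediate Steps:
s = -4704 (s = -6*(-10 + 38)² = -6*28² = -6*784 = -4704)
(X(-124) - s) - 1*(-9392) = (110 - 1*(-4704)) - 1*(-9392) = (110 + 4704) + 9392 = 4814 + 9392 = 14206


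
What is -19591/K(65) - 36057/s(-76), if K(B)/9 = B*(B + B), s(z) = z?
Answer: 105409459/222300 ≈ 474.18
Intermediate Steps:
K(B) = 18*B² (K(B) = 9*(B*(B + B)) = 9*(B*(2*B)) = 9*(2*B²) = 18*B²)
-19591/K(65) - 36057/s(-76) = -19591/(18*65²) - 36057/(-76) = -19591/(18*4225) - 36057*(-1/76) = -19591/76050 + 36057/76 = -19591*1/76050 + 36057/76 = -1507/5850 + 36057/76 = 105409459/222300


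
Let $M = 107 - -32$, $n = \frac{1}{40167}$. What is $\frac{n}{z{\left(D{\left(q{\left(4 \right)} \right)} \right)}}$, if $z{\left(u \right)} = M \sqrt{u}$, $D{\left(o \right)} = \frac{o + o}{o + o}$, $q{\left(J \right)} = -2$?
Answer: $\frac{1}{5583213} \approx 1.7911 \cdot 10^{-7}$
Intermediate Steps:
$n = \frac{1}{40167} \approx 2.4896 \cdot 10^{-5}$
$M = 139$ ($M = 107 + 32 = 139$)
$D{\left(o \right)} = 1$ ($D{\left(o \right)} = \frac{2 o}{2 o} = 2 o \frac{1}{2 o} = 1$)
$z{\left(u \right)} = 139 \sqrt{u}$
$\frac{n}{z{\left(D{\left(q{\left(4 \right)} \right)} \right)}} = \frac{1}{40167 \cdot 139 \sqrt{1}} = \frac{1}{40167 \cdot 139 \cdot 1} = \frac{1}{40167 \cdot 139} = \frac{1}{40167} \cdot \frac{1}{139} = \frac{1}{5583213}$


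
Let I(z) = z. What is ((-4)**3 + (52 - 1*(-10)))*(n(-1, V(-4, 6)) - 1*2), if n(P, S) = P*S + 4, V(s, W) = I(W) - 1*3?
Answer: 2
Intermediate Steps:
V(s, W) = -3 + W (V(s, W) = W - 1*3 = W - 3 = -3 + W)
n(P, S) = 4 + P*S
((-4)**3 + (52 - 1*(-10)))*(n(-1, V(-4, 6)) - 1*2) = ((-4)**3 + (52 - 1*(-10)))*((4 - (-3 + 6)) - 1*2) = (-64 + (52 + 10))*((4 - 1*3) - 2) = (-64 + 62)*((4 - 3) - 2) = -2*(1 - 2) = -2*(-1) = 2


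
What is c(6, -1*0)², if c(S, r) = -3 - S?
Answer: 81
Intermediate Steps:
c(6, -1*0)² = (-3 - 1*6)² = (-3 - 6)² = (-9)² = 81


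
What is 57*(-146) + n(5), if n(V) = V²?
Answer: -8297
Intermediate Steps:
57*(-146) + n(5) = 57*(-146) + 5² = -8322 + 25 = -8297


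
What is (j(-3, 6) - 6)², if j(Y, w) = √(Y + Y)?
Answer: (6 - I*√6)² ≈ 30.0 - 29.394*I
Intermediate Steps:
j(Y, w) = √2*√Y (j(Y, w) = √(2*Y) = √2*√Y)
(j(-3, 6) - 6)² = (√2*√(-3) - 6)² = (√2*(I*√3) - 6)² = (I*√6 - 6)² = (-6 + I*√6)²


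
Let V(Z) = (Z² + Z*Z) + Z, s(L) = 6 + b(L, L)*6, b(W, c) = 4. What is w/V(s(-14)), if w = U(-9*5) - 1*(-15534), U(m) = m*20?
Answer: 2439/305 ≈ 7.9967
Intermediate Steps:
U(m) = 20*m
s(L) = 30 (s(L) = 6 + 4*6 = 6 + 24 = 30)
V(Z) = Z + 2*Z² (V(Z) = (Z² + Z²) + Z = 2*Z² + Z = Z + 2*Z²)
w = 14634 (w = 20*(-9*5) - 1*(-15534) = 20*(-45) + 15534 = -900 + 15534 = 14634)
w/V(s(-14)) = 14634/((30*(1 + 2*30))) = 14634/((30*(1 + 60))) = 14634/((30*61)) = 14634/1830 = 14634*(1/1830) = 2439/305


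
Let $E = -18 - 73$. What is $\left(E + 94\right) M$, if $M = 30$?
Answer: $90$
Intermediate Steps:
$E = -91$ ($E = -18 - 73 = -91$)
$\left(E + 94\right) M = \left(-91 + 94\right) 30 = 3 \cdot 30 = 90$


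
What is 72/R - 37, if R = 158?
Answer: -2887/79 ≈ -36.544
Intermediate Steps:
72/R - 37 = 72/158 - 37 = 72*(1/158) - 37 = 36/79 - 37 = -2887/79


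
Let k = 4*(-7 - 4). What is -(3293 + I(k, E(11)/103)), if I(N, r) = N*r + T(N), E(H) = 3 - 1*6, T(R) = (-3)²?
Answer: -340238/103 ≈ -3303.3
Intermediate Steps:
T(R) = 9
E(H) = -3 (E(H) = 3 - 6 = -3)
k = -44 (k = 4*(-11) = -44)
I(N, r) = 9 + N*r (I(N, r) = N*r + 9 = 9 + N*r)
-(3293 + I(k, E(11)/103)) = -(3293 + (9 - (-132)/103)) = -(3293 + (9 - 44*(-3/103))) = -(3293 + (9 + 132/103)) = -(3293 + 1059/103) = -1*340238/103 = -340238/103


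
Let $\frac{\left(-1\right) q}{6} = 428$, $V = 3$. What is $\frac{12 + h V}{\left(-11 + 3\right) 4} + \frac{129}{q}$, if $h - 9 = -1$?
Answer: $- \frac{503}{428} \approx -1.1752$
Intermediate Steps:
$h = 8$ ($h = 9 - 1 = 8$)
$q = -2568$ ($q = \left(-6\right) 428 = -2568$)
$\frac{12 + h V}{\left(-11 + 3\right) 4} + \frac{129}{q} = \frac{12 + 8 \cdot 3}{\left(-11 + 3\right) 4} + \frac{129}{-2568} = \frac{12 + 24}{\left(-8\right) 4} + 129 \left(- \frac{1}{2568}\right) = \frac{36}{-32} - \frac{43}{856} = 36 \left(- \frac{1}{32}\right) - \frac{43}{856} = - \frac{9}{8} - \frac{43}{856} = - \frac{503}{428}$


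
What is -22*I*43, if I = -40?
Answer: 37840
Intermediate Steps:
-22*I*43 = -22*(-40)*43 = 880*43 = 37840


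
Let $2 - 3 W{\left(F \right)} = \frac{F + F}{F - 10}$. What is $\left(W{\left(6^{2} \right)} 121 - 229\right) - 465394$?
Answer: $- \frac{18160507}{39} \approx -4.6565 \cdot 10^{5}$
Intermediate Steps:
$W{\left(F \right)} = \frac{2}{3} - \frac{2 F}{3 \left(-10 + F\right)}$ ($W{\left(F \right)} = \frac{2}{3} - \frac{\left(F + F\right) \frac{1}{F - 10}}{3} = \frac{2}{3} - \frac{2 F \frac{1}{-10 + F}}{3} = \frac{2}{3} - \frac{2 F}{3 \left(-10 + F\right)}$)
$\left(W{\left(6^{2} \right)} 121 - 229\right) - 465394 = \left(- \frac{20}{-30 + 3 \cdot 6^{2}} \cdot 121 - 229\right) - 465394 = \left(- \frac{20}{-30 + 3 \cdot 36} \cdot 121 - 229\right) - 465394 = \left(- \frac{20}{-30 + 108} \cdot 121 - 229\right) - 465394 = \left(- \frac{20}{78} \cdot 121 - 229\right) - 465394 = \left(\left(-20\right) \frac{1}{78} \cdot 121 - 229\right) - 465394 = \left(\left(- \frac{10}{39}\right) 121 - 229\right) - 465394 = \left(- \frac{1210}{39} - 229\right) - 465394 = - \frac{10141}{39} - 465394 = - \frac{18160507}{39}$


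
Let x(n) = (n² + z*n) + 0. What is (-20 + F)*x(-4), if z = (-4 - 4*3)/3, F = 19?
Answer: -112/3 ≈ -37.333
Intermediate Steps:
z = -16/3 (z = (-4 - 12)*(⅓) = -16*⅓ = -16/3 ≈ -5.3333)
x(n) = n² - 16*n/3 (x(n) = (n² - 16*n/3) + 0 = n² - 16*n/3)
(-20 + F)*x(-4) = (-20 + 19)*((⅓)*(-4)*(-16 + 3*(-4))) = -(-4)*(-16 - 12)/3 = -(-4)*(-28)/3 = -1*112/3 = -112/3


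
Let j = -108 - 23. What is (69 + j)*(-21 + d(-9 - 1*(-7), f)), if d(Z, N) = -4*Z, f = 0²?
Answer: 806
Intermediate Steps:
f = 0
j = -131
(69 + j)*(-21 + d(-9 - 1*(-7), f)) = (69 - 131)*(-21 - 4*(-9 - 1*(-7))) = -62*(-21 - 4*(-9 + 7)) = -62*(-21 - 4*(-2)) = -62*(-21 + 8) = -62*(-13) = 806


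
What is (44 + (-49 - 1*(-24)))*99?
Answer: 1881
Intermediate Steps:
(44 + (-49 - 1*(-24)))*99 = (44 + (-49 + 24))*99 = (44 - 25)*99 = 19*99 = 1881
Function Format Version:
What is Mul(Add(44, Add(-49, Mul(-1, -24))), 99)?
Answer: 1881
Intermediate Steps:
Mul(Add(44, Add(-49, Mul(-1, -24))), 99) = Mul(Add(44, Add(-49, 24)), 99) = Mul(Add(44, -25), 99) = Mul(19, 99) = 1881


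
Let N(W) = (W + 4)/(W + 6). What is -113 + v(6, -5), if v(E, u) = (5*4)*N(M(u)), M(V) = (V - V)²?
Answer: -299/3 ≈ -99.667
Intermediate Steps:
M(V) = 0 (M(V) = 0² = 0)
N(W) = (4 + W)/(6 + W)
v(E, u) = 40/3 (v(E, u) = (5*4)*((4 + 0)/(6 + 0)) = 20*(4/6) = 20*((⅙)*4) = 20*(⅔) = 40/3)
-113 + v(6, -5) = -113 + 40/3 = -299/3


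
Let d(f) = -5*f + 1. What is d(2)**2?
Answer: 81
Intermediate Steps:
d(f) = 1 - 5*f
d(2)**2 = (1 - 5*2)**2 = (1 - 10)**2 = (-9)**2 = 81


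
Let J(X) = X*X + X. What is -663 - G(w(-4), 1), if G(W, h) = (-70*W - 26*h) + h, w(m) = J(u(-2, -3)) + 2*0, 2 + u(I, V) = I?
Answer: 202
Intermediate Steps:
u(I, V) = -2 + I
J(X) = X + X**2 (J(X) = X**2 + X = X + X**2)
w(m) = 12 (w(m) = (-2 - 2)*(1 + (-2 - 2)) + 2*0 = -4*(1 - 4) + 0 = -4*(-3) + 0 = 12 + 0 = 12)
G(W, h) = -70*W - 25*h
-663 - G(w(-4), 1) = -663 - (-70*12 - 25*1) = -663 - (-840 - 25) = -663 - 1*(-865) = -663 + 865 = 202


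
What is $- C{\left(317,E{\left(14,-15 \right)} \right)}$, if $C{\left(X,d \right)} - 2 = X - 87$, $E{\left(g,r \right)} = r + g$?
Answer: $-232$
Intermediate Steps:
$E{\left(g,r \right)} = g + r$
$C{\left(X,d \right)} = -85 + X$ ($C{\left(X,d \right)} = 2 + \left(X - 87\right) = 2 + \left(-87 + X\right) = -85 + X$)
$- C{\left(317,E{\left(14,-15 \right)} \right)} = - (-85 + 317) = \left(-1\right) 232 = -232$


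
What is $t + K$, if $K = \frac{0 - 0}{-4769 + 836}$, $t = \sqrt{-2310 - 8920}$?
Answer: $i \sqrt{11230} \approx 105.97 i$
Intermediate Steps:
$t = i \sqrt{11230}$ ($t = \sqrt{-11230} = i \sqrt{11230} \approx 105.97 i$)
$K = 0$ ($K = \frac{0 + 0}{-3933} = \left(- \frac{1}{3933}\right) 0 = 0$)
$t + K = i \sqrt{11230} + 0 = i \sqrt{11230}$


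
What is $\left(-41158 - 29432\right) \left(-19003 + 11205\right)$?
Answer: $550460820$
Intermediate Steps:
$\left(-41158 - 29432\right) \left(-19003 + 11205\right) = \left(-70590\right) \left(-7798\right) = 550460820$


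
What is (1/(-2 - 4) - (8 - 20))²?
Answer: 5041/36 ≈ 140.03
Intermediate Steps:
(1/(-2 - 4) - (8 - 20))² = (1/(-6) - 1*(-12))² = (-⅙ + 12)² = (71/6)² = 5041/36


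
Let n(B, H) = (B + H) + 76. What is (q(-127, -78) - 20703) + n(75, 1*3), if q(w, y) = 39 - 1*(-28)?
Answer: -20482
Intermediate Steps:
q(w, y) = 67 (q(w, y) = 39 + 28 = 67)
n(B, H) = 76 + B + H
(q(-127, -78) - 20703) + n(75, 1*3) = (67 - 20703) + (76 + 75 + 1*3) = -20636 + (76 + 75 + 3) = -20636 + 154 = -20482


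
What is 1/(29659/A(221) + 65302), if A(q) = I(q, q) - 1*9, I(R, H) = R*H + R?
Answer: 49053/3203288665 ≈ 1.5313e-5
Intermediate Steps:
I(R, H) = R + H*R (I(R, H) = H*R + R = R + H*R)
A(q) = -9 + q*(1 + q) (A(q) = q*(1 + q) - 1*9 = q*(1 + q) - 9 = -9 + q*(1 + q))
1/(29659/A(221) + 65302) = 1/(29659/(-9 + 221*(1 + 221)) + 65302) = 1/(29659/(-9 + 221*222) + 65302) = 1/(29659/(-9 + 49062) + 65302) = 1/(29659/49053 + 65302) = 1/(3203288665/49053) = 49053/3203288665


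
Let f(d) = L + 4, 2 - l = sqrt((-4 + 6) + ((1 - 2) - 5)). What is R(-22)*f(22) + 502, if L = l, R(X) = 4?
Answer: 526 - 8*I ≈ 526.0 - 8.0*I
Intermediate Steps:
l = 2 - 2*I (l = 2 - sqrt((-4 + 6) + ((1 - 2) - 5)) = 2 - sqrt(2 + (-1 - 5)) = 2 - sqrt(2 - 6) = 2 - sqrt(-4) = 2 - 2*I ≈ 2.0 - 2.0*I)
L = 2 - 2*I ≈ 2.0 - 2.0*I
f(d) = 6 - 2*I (f(d) = (2 - 2*I) + 4 = 6 - 2*I)
R(-22)*f(22) + 502 = 4*(6 - 2*I) + 502 = (24 - 8*I) + 502 = 526 - 8*I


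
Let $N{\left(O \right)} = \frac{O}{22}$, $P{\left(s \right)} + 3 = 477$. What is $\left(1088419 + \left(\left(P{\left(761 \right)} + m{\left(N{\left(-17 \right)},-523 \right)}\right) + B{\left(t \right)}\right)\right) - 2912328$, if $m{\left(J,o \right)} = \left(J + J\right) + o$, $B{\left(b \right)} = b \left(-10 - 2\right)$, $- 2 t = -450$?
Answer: $- \frac{20093255}{11} \approx -1.8267 \cdot 10^{6}$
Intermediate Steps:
$P{\left(s \right)} = 474$ ($P{\left(s \right)} = -3 + 477 = 474$)
$N{\left(O \right)} = \frac{O}{22}$ ($N{\left(O \right)} = O \frac{1}{22} = \frac{O}{22}$)
$t = 225$ ($t = \left(- \frac{1}{2}\right) \left(-450\right) = 225$)
$B{\left(b \right)} = - 12 b$ ($B{\left(b \right)} = b \left(-12\right) = - 12 b$)
$m{\left(J,o \right)} = o + 2 J$ ($m{\left(J,o \right)} = 2 J + o = o + 2 J$)
$\left(1088419 + \left(\left(P{\left(761 \right)} + m{\left(N{\left(-17 \right)},-523 \right)}\right) + B{\left(t \right)}\right)\right) - 2912328 = \left(1088419 - \left(2749 - \frac{1}{11} \left(-17\right)\right)\right) - 2912328 = \left(1088419 + \left(\left(474 + \left(-523 + 2 \left(- \frac{17}{22}\right)\right)\right) - 2700\right)\right) - 2912328 = \left(1088419 + \left(\left(474 - \frac{5770}{11}\right) - 2700\right)\right) - 2912328 = \left(1088419 - \frac{30256}{11}\right) - 2912328 = \frac{11942353}{11} - 2912328 = - \frac{20093255}{11}$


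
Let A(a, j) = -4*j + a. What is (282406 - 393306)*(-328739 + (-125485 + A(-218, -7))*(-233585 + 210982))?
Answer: -314989634417400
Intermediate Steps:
A(a, j) = a - 4*j
(282406 - 393306)*(-328739 + (-125485 + A(-218, -7))*(-233585 + 210982)) = (282406 - 393306)*(-328739 + (-125485 + (-218 - 4*(-7)))*(-233585 + 210982)) = -110900*(-328739 + (-125485 + (-218 + 28))*(-22603)) = -110900*(-328739 + (-125485 - 190)*(-22603)) = -110900*(-328739 - 125675*(-22603)) = -110900*(-328739 + 2840632025) = -110900*2840303286 = -314989634417400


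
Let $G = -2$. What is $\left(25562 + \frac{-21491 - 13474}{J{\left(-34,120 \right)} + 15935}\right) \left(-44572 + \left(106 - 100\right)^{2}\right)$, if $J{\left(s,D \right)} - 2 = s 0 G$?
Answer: $- \frac{18141589469144}{15937} \approx -1.1383 \cdot 10^{9}$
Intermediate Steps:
$J{\left(s,D \right)} = 2$ ($J{\left(s,D \right)} = 2 + s 0 \left(-2\right) = 2 + 0 \left(-2\right) = 2 + 0 = 2$)
$\left(25562 + \frac{-21491 - 13474}{J{\left(-34,120 \right)} + 15935}\right) \left(-44572 + \left(106 - 100\right)^{2}\right) = \left(25562 + \frac{-21491 - 13474}{2 + 15935}\right) \left(-44572 + \left(106 - 100\right)^{2}\right) = \left(25562 - \frac{34965}{15937}\right) \left(-44572 + 6^{2}\right) = \left(25562 - \frac{34965}{15937}\right) \left(-44572 + 36\right) = \left(25562 - \frac{34965}{15937}\right) \left(-44536\right) = \frac{407346629}{15937} \left(-44536\right) = - \frac{18141589469144}{15937}$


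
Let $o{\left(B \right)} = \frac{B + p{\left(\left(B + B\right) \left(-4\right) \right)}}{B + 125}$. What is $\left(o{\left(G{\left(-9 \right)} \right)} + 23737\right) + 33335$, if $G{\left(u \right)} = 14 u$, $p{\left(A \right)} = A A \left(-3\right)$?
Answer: $3105390$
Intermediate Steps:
$p{\left(A \right)} = - 3 A^{2}$ ($p{\left(A \right)} = A^{2} \left(-3\right) = - 3 A^{2}$)
$o{\left(B \right)} = \frac{B - 192 B^{2}}{125 + B}$ ($o{\left(B \right)} = \frac{B - 3 \left(\left(B + B\right) \left(-4\right)\right)^{2}}{B + 125} = \frac{B - 3 \left(2 B \left(-4\right)\right)^{2}}{125 + B} = \frac{B - 3 \left(- 8 B\right)^{2}}{125 + B} = \frac{B - 3 \cdot 64 B^{2}}{125 + B} = \frac{B - 192 B^{2}}{125 + B}$)
$\left(o{\left(G{\left(-9 \right)} \right)} + 23737\right) + 33335 = \left(\frac{14 \left(-9\right) \left(1 - 192 \cdot 14 \left(-9\right)\right)}{125 + 14 \left(-9\right)} + 23737\right) + 33335 = \left(- \frac{126 \left(1 - -24192\right)}{125 - 126} + 23737\right) + 33335 = \left(- \frac{126 \left(1 + 24192\right)}{-1} + 23737\right) + 33335 = \left(\left(-126\right) \left(-1\right) 24193 + 23737\right) + 33335 = \left(3048318 + 23737\right) + 33335 = 3072055 + 33335 = 3105390$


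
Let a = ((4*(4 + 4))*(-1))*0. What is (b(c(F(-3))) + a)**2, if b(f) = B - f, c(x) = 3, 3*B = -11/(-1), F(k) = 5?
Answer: 4/9 ≈ 0.44444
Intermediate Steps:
B = 11/3 (B = (-11/(-1))/3 = (-11*(-1))/3 = (1/3)*11 = 11/3 ≈ 3.6667)
b(f) = 11/3 - f
a = 0 (a = ((4*8)*(-1))*0 = (32*(-1))*0 = -32*0 = 0)
(b(c(F(-3))) + a)**2 = ((11/3 - 1*3) + 0)**2 = ((11/3 - 3) + 0)**2 = (2/3 + 0)**2 = (2/3)**2 = 4/9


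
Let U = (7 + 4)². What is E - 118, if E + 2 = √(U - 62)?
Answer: -120 + √59 ≈ -112.32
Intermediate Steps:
U = 121 (U = 11² = 121)
E = -2 + √59 (E = -2 + √(121 - 62) = -2 + √59 ≈ 5.6811)
E - 118 = (-2 + √59) - 118 = -120 + √59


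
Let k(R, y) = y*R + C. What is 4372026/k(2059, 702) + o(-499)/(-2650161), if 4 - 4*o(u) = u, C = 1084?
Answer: 23172781797119/7666926373644 ≈ 3.0224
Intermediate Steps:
o(u) = 1 - u/4
k(R, y) = 1084 + R*y (k(R, y) = y*R + 1084 = R*y + 1084 = 1084 + R*y)
4372026/k(2059, 702) + o(-499)/(-2650161) = 4372026/(1084 + 2059*702) + (1 - 1/4*(-499))/(-2650161) = 4372026/(1084 + 1445418) + (1 + 499/4)*(-1/2650161) = 4372026/1446502 + (503/4)*(-1/2650161) = 4372026*(1/1446502) - 503/10600644 = 2186013/723251 - 503/10600644 = 23172781797119/7666926373644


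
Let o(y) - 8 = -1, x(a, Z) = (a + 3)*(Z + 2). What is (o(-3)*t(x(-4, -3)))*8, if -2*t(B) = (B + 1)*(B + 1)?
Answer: -112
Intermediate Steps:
x(a, Z) = (2 + Z)*(3 + a) (x(a, Z) = (3 + a)*(2 + Z) = (2 + Z)*(3 + a))
o(y) = 7 (o(y) = 8 - 1 = 7)
t(B) = -(1 + B)²/2 (t(B) = -(B + 1)*(B + 1)/2 = -(1 + B)*(1 + B)/2 = -(1 + B)²/2)
(o(-3)*t(x(-4, -3)))*8 = (7*(-(1 + (6 + 2*(-4) + 3*(-3) - 3*(-4)))²/2))*8 = (7*(-(1 + (6 - 8 - 9 + 12))²/2))*8 = (7*(-(1 + 1)²/2))*8 = (7*(-½*2²))*8 = (7*(-½*4))*8 = (7*(-2))*8 = -14*8 = -112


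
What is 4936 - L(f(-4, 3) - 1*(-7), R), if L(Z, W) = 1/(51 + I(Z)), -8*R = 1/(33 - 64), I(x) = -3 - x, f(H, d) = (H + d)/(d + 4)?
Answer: 1421561/288 ≈ 4936.0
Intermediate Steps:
f(H, d) = (H + d)/(4 + d)
R = 1/248 (R = -1/(8*(33 - 64)) = -1/8/(-31) = -1/8*(-1/31) = 1/248 ≈ 0.0040323)
L(Z, W) = 1/(48 - Z) (L(Z, W) = 1/(51 + (-3 - Z)) = 1/(48 - Z))
4936 - L(f(-4, 3) - 1*(-7), R) = 4936 - (-1)/(-48 + ((-4 + 3)/(4 + 3) - 1*(-7))) = 4936 - (-1)/(-48 + (-1/7 + 7)) = 4936 - (-1)/(-48 + 48/7) = 4936 - (-1)/(-288/7) = 4936 - (-1)*(-7)/288 = 4936 - 1*7/288 = 4936 - 7/288 = 1421561/288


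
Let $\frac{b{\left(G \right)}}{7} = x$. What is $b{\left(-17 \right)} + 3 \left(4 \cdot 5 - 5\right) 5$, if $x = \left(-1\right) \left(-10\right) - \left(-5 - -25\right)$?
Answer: $155$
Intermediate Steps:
$x = -10$ ($x = 10 - \left(-5 + 25\right) = 10 - 20 = -10$)
$b{\left(G \right)} = -70$ ($b{\left(G \right)} = 7 \left(-10\right) = -70$)
$b{\left(-17 \right)} + 3 \left(4 \cdot 5 - 5\right) 5 = -70 + 3 \left(4 \cdot 5 - 5\right) 5 = -70 + 3 \left(20 - 5\right) 5 = -70 + 3 \cdot 15 \cdot 5 = -70 + 45 \cdot 5 = -70 + 225 = 155$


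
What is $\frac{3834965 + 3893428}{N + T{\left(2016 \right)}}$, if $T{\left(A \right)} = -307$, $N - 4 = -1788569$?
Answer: $- \frac{7728393}{1788872} \approx -4.3203$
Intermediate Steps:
$N = -1788565$ ($N = 4 - 1788569 = -1788565$)
$\frac{3834965 + 3893428}{N + T{\left(2016 \right)}} = \frac{3834965 + 3893428}{-1788565 - 307} = \frac{7728393}{-1788872} = 7728393 \left(- \frac{1}{1788872}\right) = - \frac{7728393}{1788872}$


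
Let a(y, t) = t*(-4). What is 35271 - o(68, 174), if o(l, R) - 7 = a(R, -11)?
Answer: 35220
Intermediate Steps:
a(y, t) = -4*t
o(l, R) = 51 (o(l, R) = 7 - 4*(-11) = 7 + 44 = 51)
35271 - o(68, 174) = 35271 - 1*51 = 35271 - 51 = 35220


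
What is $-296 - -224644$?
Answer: $224348$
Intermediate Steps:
$-296 - -224644 = -296 + 224644 = 224348$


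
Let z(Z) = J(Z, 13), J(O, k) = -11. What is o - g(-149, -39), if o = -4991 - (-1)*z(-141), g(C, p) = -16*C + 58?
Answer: -7444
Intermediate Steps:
z(Z) = -11
g(C, p) = 58 - 16*C
o = -5002 (o = -4991 - (-1)*(-11) = -4991 - 1*11 = -4991 - 11 = -5002)
o - g(-149, -39) = -5002 - (58 - 16*(-149)) = -5002 - (58 + 2384) = -5002 - 1*2442 = -5002 - 2442 = -7444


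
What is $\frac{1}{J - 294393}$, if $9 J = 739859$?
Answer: $- \frac{9}{1909678} \approx -4.7128 \cdot 10^{-6}$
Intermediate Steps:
$J = \frac{739859}{9}$ ($J = \frac{1}{9} \cdot 739859 = \frac{739859}{9} \approx 82207.0$)
$\frac{1}{J - 294393} = \frac{1}{\frac{739859}{9} - 294393} = \frac{1}{- \frac{1909678}{9}} = - \frac{9}{1909678}$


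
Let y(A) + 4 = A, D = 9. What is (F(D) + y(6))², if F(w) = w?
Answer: 121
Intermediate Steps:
y(A) = -4 + A
(F(D) + y(6))² = (9 + (-4 + 6))² = (9 + 2)² = 11² = 121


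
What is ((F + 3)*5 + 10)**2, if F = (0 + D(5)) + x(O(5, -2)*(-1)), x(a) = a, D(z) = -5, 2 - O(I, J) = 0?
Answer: 100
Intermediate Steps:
O(I, J) = 2 (O(I, J) = 2 - 1*0 = 2 + 0 = 2)
F = -7 (F = (0 - 5) + 2*(-1) = -5 - 2 = -7)
((F + 3)*5 + 10)**2 = ((-7 + 3)*5 + 10)**2 = (-4*5 + 10)**2 = (-20 + 10)**2 = (-10)**2 = 100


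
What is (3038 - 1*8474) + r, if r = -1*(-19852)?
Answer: 14416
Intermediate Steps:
r = 19852
(3038 - 1*8474) + r = (3038 - 1*8474) + 19852 = (3038 - 8474) + 19852 = -5436 + 19852 = 14416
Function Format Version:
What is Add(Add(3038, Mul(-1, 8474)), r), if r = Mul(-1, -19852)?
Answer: 14416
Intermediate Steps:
r = 19852
Add(Add(3038, Mul(-1, 8474)), r) = Add(Add(3038, Mul(-1, 8474)), 19852) = Add(Add(3038, -8474), 19852) = Add(-5436, 19852) = 14416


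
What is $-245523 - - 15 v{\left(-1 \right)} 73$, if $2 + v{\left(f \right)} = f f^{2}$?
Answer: $-248808$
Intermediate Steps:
$v{\left(f \right)} = -2 + f^{3}$ ($v{\left(f \right)} = -2 + f f^{2} = -2 + f^{3}$)
$-245523 - - 15 v{\left(-1 \right)} 73 = -245523 - - 15 \left(-2 + \left(-1\right)^{3}\right) 73 = -245523 - - 15 \left(-2 - 1\right) 73 = -245523 - \left(-15\right) \left(-3\right) 73 = -245523 - 45 \cdot 73 = -245523 - 3285 = -248808$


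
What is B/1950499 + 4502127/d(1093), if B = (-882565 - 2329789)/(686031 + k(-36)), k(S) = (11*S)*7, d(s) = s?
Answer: 5999966623957401685/1456636723891413 ≈ 4119.1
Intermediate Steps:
k(S) = 77*S
B = -3212354/683259 (B = (-882565 - 2329789)/(686031 + 77*(-36)) = -3212354/(686031 - 2772) = -3212354/683259 ≈ -4.7015)
B/1950499 + 4502127/d(1093) = -3212354/683259/1950499 + 4502127/1093 = -3212354/683259*1/1950499 + 4502127*(1/1093) = -3212354/1332695996241 + 4502127/1093 = 5999966623957401685/1456636723891413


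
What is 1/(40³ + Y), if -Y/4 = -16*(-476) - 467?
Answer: 1/35404 ≈ 2.8245e-5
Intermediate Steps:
Y = -28596 (Y = -4*(-16*(-476) - 467) = -4*(7616 - 467) = -4*7149 = -28596)
1/(40³ + Y) = 1/(40³ - 28596) = 1/(64000 - 28596) = 1/35404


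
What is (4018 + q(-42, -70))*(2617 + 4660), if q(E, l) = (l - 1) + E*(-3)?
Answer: 29639221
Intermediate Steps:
q(E, l) = -1 + l - 3*E (q(E, l) = (-1 + l) - 3*E = -1 + l - 3*E)
(4018 + q(-42, -70))*(2617 + 4660) = (4018 + (-1 - 70 - 3*(-42)))*(2617 + 4660) = (4018 + (-1 - 70 + 126))*7277 = (4018 + 55)*7277 = 4073*7277 = 29639221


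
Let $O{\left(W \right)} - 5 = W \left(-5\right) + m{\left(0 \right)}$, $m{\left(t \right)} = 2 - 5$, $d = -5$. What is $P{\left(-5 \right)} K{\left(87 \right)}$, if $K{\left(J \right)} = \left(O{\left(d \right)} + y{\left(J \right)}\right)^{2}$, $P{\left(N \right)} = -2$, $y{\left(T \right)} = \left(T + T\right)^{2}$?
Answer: $-1836543618$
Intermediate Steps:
$m{\left(t \right)} = -3$ ($m{\left(t \right)} = 2 - 5 = -3$)
$O{\left(W \right)} = 2 - 5 W$ ($O{\left(W \right)} = 5 + \left(W \left(-5\right) - 3\right) = 5 - \left(3 + 5 W\right) = 2 - 5 W$)
$y{\left(T \right)} = 4 T^{2}$ ($y{\left(T \right)} = \left(2 T\right)^{2} = 4 T^{2}$)
$K{\left(J \right)} = \left(27 + 4 J^{2}\right)^{2}$ ($K{\left(J \right)} = \left(\left(2 - -25\right) + 4 J^{2}\right)^{2} = \left(\left(2 + 25\right) + 4 J^{2}\right)^{2} = \left(27 + 4 J^{2}\right)^{2}$)
$P{\left(-5 \right)} K{\left(87 \right)} = - 2 \left(27 + 4 \cdot 87^{2}\right)^{2} = - 2 \left(27 + 4 \cdot 7569\right)^{2} = - 2 \left(27 + 30276\right)^{2} = - 2 \cdot 30303^{2} = \left(-2\right) 918271809 = -1836543618$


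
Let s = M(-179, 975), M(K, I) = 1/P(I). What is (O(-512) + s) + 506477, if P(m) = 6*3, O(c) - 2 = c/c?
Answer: 9116641/18 ≈ 5.0648e+5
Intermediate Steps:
O(c) = 3 (O(c) = 2 + c/c = 2 + 1 = 3)
P(m) = 18
M(K, I) = 1/18
s = 1/18 ≈ 0.055556
(O(-512) + s) + 506477 = (3 + 1/18) + 506477 = 55/18 + 506477 = 9116641/18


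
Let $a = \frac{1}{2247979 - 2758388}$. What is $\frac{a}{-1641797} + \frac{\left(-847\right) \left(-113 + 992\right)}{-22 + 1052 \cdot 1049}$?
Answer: $- \frac{207964311254946541}{308247169011598266} \approx -0.67467$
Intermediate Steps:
$a = - \frac{1}{510409}$ ($a = \frac{1}{-510409} = - \frac{1}{510409} \approx -1.9592 \cdot 10^{-6}$)
$\frac{a}{-1641797} + \frac{\left(-847\right) \left(-113 + 992\right)}{-22 + 1052 \cdot 1049} = - \frac{1}{510409 \left(-1641797\right)} + \frac{\left(-847\right) \left(-113 + 992\right)}{-22 + 1052 \cdot 1049} = \left(- \frac{1}{510409}\right) \left(- \frac{1}{1641797}\right) + \frac{\left(-847\right) 879}{-22 + 1103548} = \frac{1}{837987964973} - \frac{744513}{1103526} = \frac{1}{837987964973} - \frac{248171}{367842} = - \frac{207964311254946541}{308247169011598266}$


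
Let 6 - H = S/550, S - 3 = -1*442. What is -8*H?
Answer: -14956/275 ≈ -54.385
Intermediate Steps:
S = -439 (S = 3 - 1*442 = 3 - 442 = -439)
H = 3739/550 (H = 6 - (-439)/550 = 6 - 1*(-439/550) = 6 + 439/550 = 3739/550 ≈ 6.7982)
-8*H = -8*3739/550 = -14956/275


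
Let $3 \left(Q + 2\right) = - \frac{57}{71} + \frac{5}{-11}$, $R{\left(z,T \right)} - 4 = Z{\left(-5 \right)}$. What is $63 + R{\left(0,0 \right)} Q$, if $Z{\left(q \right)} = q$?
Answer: $\frac{153277}{2343} \approx 65.419$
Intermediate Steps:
$R{\left(z,T \right)} = -1$ ($R{\left(z,T \right)} = 4 - 5 = -1$)
$Q = - \frac{5668}{2343}$ ($Q = -2 + \frac{- \frac{57}{71} + \frac{5}{-11}}{3} = -2 + \frac{\left(-57\right) \frac{1}{71} + 5 \left(- \frac{1}{11}\right)}{3} = -2 + \frac{- \frac{57}{71} - \frac{5}{11}}{3} = -2 + \frac{1}{3} \left(- \frac{982}{781}\right) = -2 - \frac{982}{2343} = - \frac{5668}{2343} \approx -2.4191$)
$63 + R{\left(0,0 \right)} Q = 63 - - \frac{5668}{2343} = 63 + \frac{5668}{2343} = \frac{153277}{2343}$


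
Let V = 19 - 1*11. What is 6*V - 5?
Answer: 43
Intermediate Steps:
V = 8 (V = 19 - 11 = 8)
6*V - 5 = 6*8 - 5 = 48 - 5 = 43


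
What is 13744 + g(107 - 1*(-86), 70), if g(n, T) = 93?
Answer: 13837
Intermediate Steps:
13744 + g(107 - 1*(-86), 70) = 13744 + 93 = 13837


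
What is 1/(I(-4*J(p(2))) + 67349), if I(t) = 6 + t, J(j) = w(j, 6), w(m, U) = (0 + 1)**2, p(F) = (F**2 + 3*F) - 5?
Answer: 1/67351 ≈ 1.4848e-5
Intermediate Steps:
p(F) = -5 + F**2 + 3*F
w(m, U) = 1 (w(m, U) = 1**2 = 1)
J(j) = 1
1/(I(-4*J(p(2))) + 67349) = 1/((6 - 4*1) + 67349) = 1/((6 - 4) + 67349) = 1/(2 + 67349) = 1/67351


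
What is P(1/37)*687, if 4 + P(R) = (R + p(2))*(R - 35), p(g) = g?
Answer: -70435362/1369 ≈ -51450.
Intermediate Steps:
P(R) = -4 + (-35 + R)*(2 + R) (P(R) = -4 + (R + 2)*(R - 35) = -4 + (2 + R)*(-35 + R) = -4 + (-35 + R)*(2 + R))
P(1/37)*687 = (-74 + (1/37)² - 33/37)*687 = (-74 + (1/37)² - 33*1/37)*687 = (-74 + 1/1369 - 33/37)*687 = -102526/1369*687 = -70435362/1369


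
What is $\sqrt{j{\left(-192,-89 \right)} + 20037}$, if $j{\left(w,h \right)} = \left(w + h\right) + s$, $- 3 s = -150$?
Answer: $\sqrt{19806} \approx 140.73$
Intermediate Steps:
$s = 50$ ($s = \left(- \frac{1}{3}\right) \left(-150\right) = 50$)
$j{\left(w,h \right)} = 50 + h + w$ ($j{\left(w,h \right)} = \left(w + h\right) + 50 = \left(h + w\right) + 50 = 50 + h + w$)
$\sqrt{j{\left(-192,-89 \right)} + 20037} = \sqrt{\left(50 - 89 - 192\right) + 20037} = \sqrt{-231 + 20037} = \sqrt{19806}$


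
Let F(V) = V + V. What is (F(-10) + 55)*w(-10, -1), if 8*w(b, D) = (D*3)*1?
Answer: -105/8 ≈ -13.125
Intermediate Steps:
F(V) = 2*V
w(b, D) = 3*D/8 (w(b, D) = ((D*3)*1)/8 = ((3*D)*1)/8 = (3*D)/8 = 3*D/8)
(F(-10) + 55)*w(-10, -1) = (2*(-10) + 55)*((3/8)*(-1)) = (-20 + 55)*(-3/8) = 35*(-3/8) = -105/8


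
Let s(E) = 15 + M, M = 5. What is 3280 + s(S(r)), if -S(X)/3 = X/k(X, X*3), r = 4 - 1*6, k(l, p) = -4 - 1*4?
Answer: 3300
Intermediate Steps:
k(l, p) = -8 (k(l, p) = -4 - 4 = -8)
r = -2 (r = 4 - 6 = -2)
S(X) = 3*X/8 (S(X) = -3*X/(-8) = -3*X*(-1)/8 = -(-3)*X/8 = 3*X/8)
s(E) = 20 (s(E) = 15 + 5 = 20)
3280 + s(S(r)) = 3280 + 20 = 3300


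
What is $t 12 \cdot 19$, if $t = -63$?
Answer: $-14364$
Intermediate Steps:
$t 12 \cdot 19 = \left(-63\right) 12 \cdot 19 = \left(-756\right) 19 = -14364$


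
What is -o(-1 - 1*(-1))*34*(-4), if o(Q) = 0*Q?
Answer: 0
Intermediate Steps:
o(Q) = 0
-o(-1 - 1*(-1))*34*(-4) = -0*34*(-4) = -0*(-4) = -1*0 = 0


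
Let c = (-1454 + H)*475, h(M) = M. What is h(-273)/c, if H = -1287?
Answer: 273/1301975 ≈ 0.00020968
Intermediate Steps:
c = -1301975 (c = (-1454 - 1287)*475 = -2741*475 = -1301975)
h(-273)/c = -273/(-1301975) = -273*(-1/1301975) = 273/1301975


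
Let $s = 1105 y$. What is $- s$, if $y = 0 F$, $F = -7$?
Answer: $0$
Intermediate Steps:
$y = 0$ ($y = 0 \left(-7\right) = 0$)
$s = 0$ ($s = 1105 \cdot 0 = 0$)
$- s = \left(-1\right) 0 = 0$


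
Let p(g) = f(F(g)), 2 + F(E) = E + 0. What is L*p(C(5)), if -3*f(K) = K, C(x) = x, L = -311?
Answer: 311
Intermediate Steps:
F(E) = -2 + E (F(E) = -2 + (E + 0) = -2 + E)
f(K) = -K/3
p(g) = ⅔ - g/3 (p(g) = -(-2 + g)/3 = ⅔ - g/3)
L*p(C(5)) = -311*(⅔ - ⅓*5) = -311*(⅔ - 5/3) = -311*(-1) = 311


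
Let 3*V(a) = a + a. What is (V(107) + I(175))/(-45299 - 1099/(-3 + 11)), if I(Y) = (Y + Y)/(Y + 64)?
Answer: -417568/260623047 ≈ -0.0016022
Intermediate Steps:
V(a) = 2*a/3 (V(a) = (a + a)/3 = (2*a)/3 = 2*a/3)
I(Y) = 2*Y/(64 + Y) (I(Y) = (2*Y)/(64 + Y) = 2*Y/(64 + Y))
(V(107) + I(175))/(-45299 - 1099/(-3 + 11)) = ((⅔)*107 + 2*175/(64 + 175))/(-45299 - 1099/(-3 + 11)) = (214/3 + 2*175/239)/(-45299 - 1099/8) = (214/3 + 2*175*(1/239))/(-45299 - 1099*⅛) = (214/3 + 350/239)/(-45299 - 1099/8) = 52196/(717*(-363491/8)) = (52196/717)*(-8/363491) = -417568/260623047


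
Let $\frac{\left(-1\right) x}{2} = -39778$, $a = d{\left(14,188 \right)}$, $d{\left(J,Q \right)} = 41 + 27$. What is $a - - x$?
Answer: $79624$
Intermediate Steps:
$d{\left(J,Q \right)} = 68$
$a = 68$
$x = 79556$ ($x = \left(-2\right) \left(-39778\right) = 79556$)
$a - - x = 68 - \left(-1\right) 79556 = 68 - -79556 = 68 + 79556 = 79624$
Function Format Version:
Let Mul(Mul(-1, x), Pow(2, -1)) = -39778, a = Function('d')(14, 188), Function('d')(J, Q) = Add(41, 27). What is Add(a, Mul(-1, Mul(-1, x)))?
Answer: 79624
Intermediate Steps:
Function('d')(J, Q) = 68
a = 68
x = 79556 (x = Mul(-2, -39778) = 79556)
Add(a, Mul(-1, Mul(-1, x))) = Add(68, Mul(-1, Mul(-1, 79556))) = Add(68, Mul(-1, -79556)) = Add(68, 79556) = 79624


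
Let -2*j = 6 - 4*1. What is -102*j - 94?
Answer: 8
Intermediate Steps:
j = -1 (j = -(6 - 4*1)/2 = -(6 - 4)/2 = -½*2 = -1)
-102*j - 94 = -102*(-1) - 94 = 102 - 94 = 8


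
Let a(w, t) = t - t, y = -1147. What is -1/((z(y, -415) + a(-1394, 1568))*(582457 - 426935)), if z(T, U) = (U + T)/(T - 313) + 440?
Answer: -365/25037564541 ≈ -1.4578e-8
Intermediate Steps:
a(w, t) = 0
z(T, U) = 440 + (T + U)/(-313 + T) (z(T, U) = (T + U)/(-313 + T) + 440 = 440 + (T + U)/(-313 + T))
-1/((z(y, -415) + a(-1394, 1568))*(582457 - 426935)) = -1/(((-137720 - 415 + 441*(-1147))/(-313 - 1147) + 0)*(582457 - 426935)) = -1/(((-137720 - 415 - 505827)/(-1460) + 0)*155522) = -1/((-1/1460*(-643962) + 0)*155522) = -1/((321981/730 + 0)*155522) = -1/((321981/730)*155522) = -1/25037564541/365 = -1*365/25037564541 = -365/25037564541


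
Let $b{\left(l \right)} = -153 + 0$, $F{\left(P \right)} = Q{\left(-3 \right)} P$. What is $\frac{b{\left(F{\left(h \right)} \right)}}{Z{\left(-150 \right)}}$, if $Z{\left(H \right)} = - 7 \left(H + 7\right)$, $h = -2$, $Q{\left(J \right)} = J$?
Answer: $- \frac{153}{1001} \approx -0.15285$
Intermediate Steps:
$Z{\left(H \right)} = -49 - 7 H$ ($Z{\left(H \right)} = - 7 \left(7 + H\right) = -49 - 7 H$)
$F{\left(P \right)} = - 3 P$
$b{\left(l \right)} = -153$
$\frac{b{\left(F{\left(h \right)} \right)}}{Z{\left(-150 \right)}} = - \frac{153}{-49 - -1050} = - \frac{153}{-49 + 1050} = - \frac{153}{1001}$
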